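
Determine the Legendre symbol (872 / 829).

-1

Reduce the numerator: 872 ≡ 43 (mod 829), so (872 / 829) = (43 / 829).
829 ≡ 1 (mod 4), so quadratic reciprocity gives (43 / 829) = (829 / 43). Reduce: 829 ≡ 12 (mod 43). Now have (12 / 43).
Factor out 2: 12 = 2^2·3. Since 43 ≡ 3 (mod 8), (2 / 43) = -1, and (2 / 43)^2 = +1. Now have (3 / 43).
Both 3 ≡ 3 and 43 ≡ 3 (mod 4), so reciprocity gives (3 / 43) = -(43 / 3). Reduce: 43 ≡ 1 (mod 3). Now have -(1 / 3).
(1 / 3) = 1. Collecting the sign factors: -1.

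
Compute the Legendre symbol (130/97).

(130/97)
  = (33/97)    [130 ≡ 33 mod 97]
  = (97/33)    [QR: 33 ≡ 1 mod 4, sign kept]
  = (31/33)    [97 ≡ 31 mod 33]
  = (33/31)    [QR: 33 ≡ 1 mod 4, sign kept]
  = (2/31)    [33 ≡ 2 mod 31]
  = (1/31)    [31 ≡ 7 mod 8 ⇒ (2/31) = +1]
  = 1    [(1/31) = 1]

1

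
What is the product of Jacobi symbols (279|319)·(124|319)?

By multiplicativity, (279·124|319) = (279|319)·(124|319).
First factor (279|319):
(279|319)
  = -(319|279)    [QR: both ≡ 3 mod 4, sign flips]
  = -(40|279)    [319 ≡ 40 mod 279]
  = -(5|279)    [279 ≡ 7 mod 8 ⇒ (2|279)^3 = +1]
  = -(279|5)    [QR: 5 ≡ 1 mod 4, sign kept]
  = -(4|5)    [279 ≡ 4 mod 5]
  = -(1|5)    [5 ≡ 5 mod 8 ⇒ (2|5)^2 = +1]
  = -1    [(1|5) = 1]
Second factor (124|319):
(124|319)
  = (31|319)    [319 ≡ 7 mod 8 ⇒ (2|319)^2 = +1]
  = -(319|31)    [QR: both ≡ 3 mod 4, sign flips]
  = -(9|31)    [319 ≡ 9 mod 31]
  = -(31|9)    [QR: 9 ≡ 1 mod 4, sign kept]
  = -(4|9)    [31 ≡ 4 mod 9]
  = -(1|9)    [9 ≡ 1 mod 8 ⇒ (2|9)^2 = +1]
  = -1    [(1|9) = 1]
Product: (-1)·(-1) = 1.

1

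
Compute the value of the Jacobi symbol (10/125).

Factor out 2: 10 = 2·5. Since 125 ≡ 5 (mod 8), (2/125) = -1. Now have -(5/125).
5 ≡ 1 (mod 4), so quadratic reciprocity gives (5/125) = (125/5). Reduce: 125 ≡ 0 (mod 5). Now have -(0/5).
The numerator is now 0 with denominator 5 > 1: the symbol is 0.

0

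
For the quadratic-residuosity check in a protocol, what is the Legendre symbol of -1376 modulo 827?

-1

(-1376/827)
  = -(1376/827)    [827 ≡ 3 mod 4 ⇒ (-1/827) = -1]
  = -(549/827)    [1376 ≡ 549 mod 827]
  = -(827/549)    [QR: 549 ≡ 1 mod 4, sign kept]
  = -(278/549)    [827 ≡ 278 mod 549]
  = (139/549)    [549 ≡ 5 mod 8 ⇒ (2/549) = -1]
  = (549/139)    [QR: 549 ≡ 1 mod 4, sign kept]
  = (132/139)    [549 ≡ 132 mod 139]
  = (33/139)    [139 ≡ 3 mod 8 ⇒ (2/139)^2 = +1]
  = (139/33)    [QR: 33 ≡ 1 mod 4, sign kept]
  = (7/33)    [139 ≡ 7 mod 33]
  = (33/7)    [QR: 33 ≡ 1 mod 4, sign kept]
  = (5/7)    [33 ≡ 5 mod 7]
  = (7/5)    [QR: 5 ≡ 1 mod 4, sign kept]
  = (2/5)    [7 ≡ 2 mod 5]
  = -(1/5)    [5 ≡ 5 mod 8 ⇒ (2/5) = -1]
  = -1    [(1/5) = 1]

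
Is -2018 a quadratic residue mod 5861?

yes

Reduce the numerator: -2018 ≡ 3843 (mod 5861), so (-2018/5861) = (3843/5861).
5861 ≡ 1 (mod 4), so quadratic reciprocity gives (3843/5861) = (5861/3843). Reduce: 5861 ≡ 2018 (mod 3843). Now have (2018/3843).
Factor out 2: 2018 = 2·1009. Since 3843 ≡ 3 (mod 8), (2/3843) = -1. Now have -(1009/3843).
1009 ≡ 1 (mod 4), so quadratic reciprocity gives (1009/3843) = (3843/1009). Reduce: 3843 ≡ 816 (mod 1009). Now have -(816/1009).
Factor out 2: 816 = 2^4·51. Since 1009 ≡ 1 (mod 8), (2/1009) = +1, and (2/1009)^4 = +1. Now have -(51/1009).
1009 ≡ 1 (mod 4), so quadratic reciprocity gives (51/1009) = (1009/51). Reduce: 1009 ≡ 40 (mod 51). Now have -(40/51).
Factor out 2: 40 = 2^3·5. Since 51 ≡ 3 (mod 8), (2/51) = -1, and (2/51)^3 = -1. Now have (5/51).
5 ≡ 1 (mod 4), so quadratic reciprocity gives (5/51) = (51/5). Reduce: 51 ≡ 1 (mod 5). Now have (1/5).
(1/5) = 1. Collecting the sign factors: 1.
(-2018/5861) = 1, and 5861 is prime, so -2018 is a quadratic residue mod 5861.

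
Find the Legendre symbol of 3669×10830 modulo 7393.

1

By multiplicativity, (3669·10830|7393) = (3669|7393)·(10830|7393).
First factor (3669|7393):
3669 ≡ 1 (mod 4), so quadratic reciprocity gives (3669|7393) = (7393|3669). Reduce: 7393 ≡ 55 (mod 3669). Now have (55|3669).
3669 ≡ 1 (mod 4), so quadratic reciprocity gives (55|3669) = (3669|55). Reduce: 3669 ≡ 39 (mod 55). Now have (39|55).
Both 39 ≡ 3 and 55 ≡ 3 (mod 4), so reciprocity gives (39|55) = -(55|39). Reduce: 55 ≡ 16 (mod 39). Now have -(16|39).
Factor out 2: 16 = 2^4. Since 39 ≡ 7 (mod 8), (2|39) = +1, and (2|39)^4 = +1. Now have -(1|39).
(1|39) = 1. Collecting the sign factors: -1.
Second factor (10830|7393):
Reduce the numerator: 10830 ≡ 3437 (mod 7393), so (10830|7393) = (3437|7393).
3437 ≡ 1 (mod 4), so quadratic reciprocity gives (3437|7393) = (7393|3437). Reduce: 7393 ≡ 519 (mod 3437). Now have (519|3437).
3437 ≡ 1 (mod 4), so quadratic reciprocity gives (519|3437) = (3437|519). Reduce: 3437 ≡ 323 (mod 519). Now have (323|519).
Both 323 ≡ 3 and 519 ≡ 3 (mod 4), so reciprocity gives (323|519) = -(519|323). Reduce: 519 ≡ 196 (mod 323). Now have -(196|323).
Factor out 2: 196 = 2^2·49. Since 323 ≡ 3 (mod 8), (2|323) = -1, and (2|323)^2 = +1. Now have -(49|323).
49 ≡ 1 (mod 4), so quadratic reciprocity gives (49|323) = (323|49). Reduce: 323 ≡ 29 (mod 49). Now have -(29|49).
29 ≡ 1 (mod 4), so quadratic reciprocity gives (29|49) = (49|29). Reduce: 49 ≡ 20 (mod 29). Now have -(20|29).
Factor out 2: 20 = 2^2·5. Since 29 ≡ 5 (mod 8), (2|29) = -1, and (2|29)^2 = +1. Now have -(5|29).
5 ≡ 1 (mod 4), so quadratic reciprocity gives (5|29) = (29|5). Reduce: 29 ≡ 4 (mod 5). Now have -(4|5).
Factor out 2: 4 = 2^2. Since 5 ≡ 5 (mod 8), (2|5) = -1, and (2|5)^2 = +1. Now have -(1|5).
(1|5) = 1. Collecting the sign factors: -1.
Product: (-1)·(-1) = 1.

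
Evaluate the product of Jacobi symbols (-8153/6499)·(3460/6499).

By multiplicativity, (-8153·3460/6499) = (-8153/6499)·(3460/6499).
First factor (-8153/6499):
Pull out -1: (-8153/6499) = (-1/6499)·(8153/6499). Since 6499 ≡ 3 (mod 4), (-1/6499) = -1. Now have -(8153/6499).
Reduce the numerator: 8153 ≡ 1654 (mod 6499), so (8153/6499) = (1654/6499).
Factor out 2: 1654 = 2·827. Since 6499 ≡ 3 (mod 8), (2/6499) = -1. Now have (827/6499).
Both 827 ≡ 3 and 6499 ≡ 3 (mod 4), so reciprocity gives (827/6499) = -(6499/827). Reduce: 6499 ≡ 710 (mod 827). Now have -(710/827).
Factor out 2: 710 = 2·355. Since 827 ≡ 3 (mod 8), (2/827) = -1. Now have (355/827).
Both 355 ≡ 3 and 827 ≡ 3 (mod 4), so reciprocity gives (355/827) = -(827/355). Reduce: 827 ≡ 117 (mod 355). Now have -(117/355).
117 ≡ 1 (mod 4), so quadratic reciprocity gives (117/355) = (355/117). Reduce: 355 ≡ 4 (mod 117). Now have -(4/117).
Factor out 2: 4 = 2^2. Since 117 ≡ 5 (mod 8), (2/117) = -1, and (2/117)^2 = +1. Now have -(1/117).
(1/117) = 1. Collecting the sign factors: -1.
Second factor (3460/6499):
Factor out 2: 3460 = 2^2·865. Since 6499 ≡ 3 (mod 8), (2/6499) = -1, and (2/6499)^2 = +1. Now have (865/6499).
865 ≡ 1 (mod 4), so quadratic reciprocity gives (865/6499) = (6499/865). Reduce: 6499 ≡ 444 (mod 865). Now have (444/865).
Factor out 2: 444 = 2^2·111. Since 865 ≡ 1 (mod 8), (2/865) = +1, and (2/865)^2 = +1. Now have (111/865).
865 ≡ 1 (mod 4), so quadratic reciprocity gives (111/865) = (865/111). Reduce: 865 ≡ 88 (mod 111). Now have (88/111).
Factor out 2: 88 = 2^3·11. Since 111 ≡ 7 (mod 8), (2/111) = +1, and (2/111)^3 = +1. Now have (11/111).
Both 11 ≡ 3 and 111 ≡ 3 (mod 4), so reciprocity gives (11/111) = -(111/11). Reduce: 111 ≡ 1 (mod 11). Now have -(1/11).
(1/11) = 1. Collecting the sign factors: -1.
Product: (-1)·(-1) = 1.

1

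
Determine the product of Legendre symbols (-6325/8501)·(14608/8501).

1

By multiplicativity, (-6325·14608/8501) = (-6325/8501)·(14608/8501).
First factor (-6325/8501):
Pull out -1: (-6325/8501) = (-1/8501)·(6325/8501). Since 8501 ≡ 1 (mod 4), (-1/8501) = +1. Now have (6325/8501).
6325 ≡ 1 (mod 4), so quadratic reciprocity gives (6325/8501) = (8501/6325). Reduce: 8501 ≡ 2176 (mod 6325). Now have (2176/6325).
Factor out 2: 2176 = 2^7·17. Since 6325 ≡ 5 (mod 8), (2/6325) = -1, and (2/6325)^7 = -1. Now have -(17/6325).
17 ≡ 1 (mod 4), so quadratic reciprocity gives (17/6325) = (6325/17). Reduce: 6325 ≡ 1 (mod 17). Now have -(1/17).
(1/17) = 1. Collecting the sign factors: -1.
Second factor (14608/8501):
Reduce the numerator: 14608 ≡ 6107 (mod 8501), so (14608/8501) = (6107/8501).
8501 ≡ 1 (mod 4), so quadratic reciprocity gives (6107/8501) = (8501/6107). Reduce: 8501 ≡ 2394 (mod 6107). Now have (2394/6107).
Factor out 2: 2394 = 2·1197. Since 6107 ≡ 3 (mod 8), (2/6107) = -1. Now have -(1197/6107).
1197 ≡ 1 (mod 4), so quadratic reciprocity gives (1197/6107) = (6107/1197). Reduce: 6107 ≡ 122 (mod 1197). Now have -(122/1197).
Factor out 2: 122 = 2·61. Since 1197 ≡ 5 (mod 8), (2/1197) = -1. Now have (61/1197).
61 ≡ 1 (mod 4), so quadratic reciprocity gives (61/1197) = (1197/61). Reduce: 1197 ≡ 38 (mod 61). Now have (38/61).
Factor out 2: 38 = 2·19. Since 61 ≡ 5 (mod 8), (2/61) = -1. Now have -(19/61).
61 ≡ 1 (mod 4), so quadratic reciprocity gives (19/61) = (61/19). Reduce: 61 ≡ 4 (mod 19). Now have -(4/19).
Factor out 2: 4 = 2^2. Since 19 ≡ 3 (mod 8), (2/19) = -1, and (2/19)^2 = +1. Now have -(1/19).
(1/19) = 1. Collecting the sign factors: -1.
Product: (-1)·(-1) = 1.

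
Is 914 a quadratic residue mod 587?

no

Reduce the numerator: 914 ≡ 327 (mod 587), so (914/587) = (327/587).
Both 327 ≡ 3 and 587 ≡ 3 (mod 4), so reciprocity gives (327/587) = -(587/327). Reduce: 587 ≡ 260 (mod 327). Now have -(260/327).
Factor out 2: 260 = 2^2·65. Since 327 ≡ 7 (mod 8), (2/327) = +1, and (2/327)^2 = +1. Now have -(65/327).
65 ≡ 1 (mod 4), so quadratic reciprocity gives (65/327) = (327/65). Reduce: 327 ≡ 2 (mod 65). Now have -(2/65).
Factor out 2: 2 = 2. Since 65 ≡ 1 (mod 8), (2/65) = +1. Now have -(1/65).
(1/65) = 1. Collecting the sign factors: -1.
(914/587) = -1, and 587 is prime, so 914 is not a quadratic residue mod 587.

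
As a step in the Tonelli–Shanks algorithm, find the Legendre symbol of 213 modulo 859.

213 ≡ 1 (mod 4), so quadratic reciprocity gives (213 / 859) = (859 / 213). Reduce: 859 ≡ 7 (mod 213). Now have (7 / 213).
213 ≡ 1 (mod 4), so quadratic reciprocity gives (7 / 213) = (213 / 7). Reduce: 213 ≡ 3 (mod 7). Now have (3 / 7).
Both 3 ≡ 3 and 7 ≡ 3 (mod 4), so reciprocity gives (3 / 7) = -(7 / 3). Reduce: 7 ≡ 1 (mod 3). Now have -(1 / 3).
(1 / 3) = 1. Collecting the sign factors: -1.

-1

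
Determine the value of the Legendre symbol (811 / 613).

(811 / 613)
  = (198 / 613)    [811 ≡ 198 mod 613]
  = -(99 / 613)    [613 ≡ 5 mod 8 ⇒ (2 / 613) = -1]
  = -(613 / 99)    [QR: 613 ≡ 1 mod 4, sign kept]
  = -(19 / 99)    [613 ≡ 19 mod 99]
  = (99 / 19)    [QR: both ≡ 3 mod 4, sign flips]
  = (4 / 19)    [99 ≡ 4 mod 19]
  = (1 / 19)    [19 ≡ 3 mod 8 ⇒ (2 / 19)^2 = +1]
  = 1    [(1 / 19) = 1]

1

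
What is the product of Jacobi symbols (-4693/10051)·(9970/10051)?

0

By multiplicativity, (-4693·9970/10051) = (-4693/10051)·(9970/10051).
First factor (-4693/10051):
Reduce the numerator: -4693 ≡ 5358 (mod 10051), so (-4693/10051) = (5358/10051).
Factor out 2: 5358 = 2·2679. Since 10051 ≡ 3 (mod 8), (2/10051) = -1. Now have -(2679/10051).
Both 2679 ≡ 3 and 10051 ≡ 3 (mod 4), so reciprocity gives (2679/10051) = -(10051/2679). Reduce: 10051 ≡ 2014 (mod 2679). Now have (2014/2679).
Factor out 2: 2014 = 2·1007. Since 2679 ≡ 7 (mod 8), (2/2679) = +1. Now have (1007/2679).
Both 1007 ≡ 3 and 2679 ≡ 3 (mod 4), so reciprocity gives (1007/2679) = -(2679/1007). Reduce: 2679 ≡ 665 (mod 1007). Now have -(665/1007).
665 ≡ 1 (mod 4), so quadratic reciprocity gives (665/1007) = (1007/665). Reduce: 1007 ≡ 342 (mod 665). Now have -(342/665).
Factor out 2: 342 = 2·171. Since 665 ≡ 1 (mod 8), (2/665) = +1. Now have -(171/665).
665 ≡ 1 (mod 4), so quadratic reciprocity gives (171/665) = (665/171). Reduce: 665 ≡ 152 (mod 171). Now have -(152/171).
Factor out 2: 152 = 2^3·19. Since 171 ≡ 3 (mod 8), (2/171) = -1, and (2/171)^3 = -1. Now have (19/171).
Both 19 ≡ 3 and 171 ≡ 3 (mod 4), so reciprocity gives (19/171) = -(171/19). Reduce: 171 ≡ 0 (mod 19). Now have -(0/19).
The numerator is now 0 with denominator 19 > 1: the symbol is 0.
Second factor (9970/10051):
Factor out 2: 9970 = 2·4985. Since 10051 ≡ 3 (mod 8), (2/10051) = -1. Now have -(4985/10051).
4985 ≡ 1 (mod 4), so quadratic reciprocity gives (4985/10051) = (10051/4985). Reduce: 10051 ≡ 81 (mod 4985). Now have -(81/4985).
81 ≡ 1 (mod 4), so quadratic reciprocity gives (81/4985) = (4985/81). Reduce: 4985 ≡ 44 (mod 81). Now have -(44/81).
Factor out 2: 44 = 2^2·11. Since 81 ≡ 1 (mod 8), (2/81) = +1, and (2/81)^2 = +1. Now have -(11/81).
81 ≡ 1 (mod 4), so quadratic reciprocity gives (11/81) = (81/11). Reduce: 81 ≡ 4 (mod 11). Now have -(4/11).
Factor out 2: 4 = 2^2. Since 11 ≡ 3 (mod 8), (2/11) = -1, and (2/11)^2 = +1. Now have -(1/11).
(1/11) = 1. Collecting the sign factors: -1.
Product: (0)·(-1) = 0.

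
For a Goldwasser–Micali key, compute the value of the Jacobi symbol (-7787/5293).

1

(-7787/5293)
  = (2799/5293)    [-7787 ≡ 2799 mod 5293]
  = (5293/2799)    [QR: 5293 ≡ 1 mod 4, sign kept]
  = (2494/2799)    [5293 ≡ 2494 mod 2799]
  = (1247/2799)    [2799 ≡ 7 mod 8 ⇒ (2/2799) = +1]
  = -(2799/1247)    [QR: both ≡ 3 mod 4, sign flips]
  = -(305/1247)    [2799 ≡ 305 mod 1247]
  = -(1247/305)    [QR: 305 ≡ 1 mod 4, sign kept]
  = -(27/305)    [1247 ≡ 27 mod 305]
  = -(305/27)    [QR: 305 ≡ 1 mod 4, sign kept]
  = -(8/27)    [305 ≡ 8 mod 27]
  = (1/27)    [27 ≡ 3 mod 8 ⇒ (2/27)^3 = -1]
  = 1    [(1/27) = 1]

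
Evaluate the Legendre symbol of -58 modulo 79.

1

(-58/79)
  = -(58/79)    [79 ≡ 3 mod 4 ⇒ (-1/79) = -1]
  = -(29/79)    [79 ≡ 7 mod 8 ⇒ (2/79) = +1]
  = -(79/29)    [QR: 29 ≡ 1 mod 4, sign kept]
  = -(21/29)    [79 ≡ 21 mod 29]
  = -(29/21)    [QR: 21 ≡ 1 mod 4, sign kept]
  = -(8/21)    [29 ≡ 8 mod 21]
  = (1/21)    [21 ≡ 5 mod 8 ⇒ (2/21)^3 = -1]
  = 1    [(1/21) = 1]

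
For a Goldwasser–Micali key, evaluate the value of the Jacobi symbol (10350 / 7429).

0

(10350 / 7429)
  = (2921 / 7429)    [10350 ≡ 2921 mod 7429]
  = (7429 / 2921)    [QR: 2921 ≡ 1 mod 4, sign kept]
  = (1587 / 2921)    [7429 ≡ 1587 mod 2921]
  = (2921 / 1587)    [QR: 2921 ≡ 1 mod 4, sign kept]
  = (1334 / 1587)    [2921 ≡ 1334 mod 1587]
  = -(667 / 1587)    [1587 ≡ 3 mod 8 ⇒ (2 / 1587) = -1]
  = (1587 / 667)    [QR: both ≡ 3 mod 4, sign flips]
  = (253 / 667)    [1587 ≡ 253 mod 667]
  = (667 / 253)    [QR: 253 ≡ 1 mod 4, sign kept]
  = (161 / 253)    [667 ≡ 161 mod 253]
  = (253 / 161)    [QR: 161 ≡ 1 mod 4, sign kept]
  = (92 / 161)    [253 ≡ 92 mod 161]
  = (23 / 161)    [161 ≡ 1 mod 8 ⇒ (2 / 161)^2 = +1]
  = (161 / 23)    [QR: 161 ≡ 1 mod 4, sign kept]
  = (0 / 23)    [161 ≡ 0 mod 23]
  = 0    [numerator 0, gcd > 1]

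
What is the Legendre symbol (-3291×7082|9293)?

-1

By multiplicativity, (-3291·7082|9293) = (-3291|9293)·(7082|9293).
First factor (-3291|9293):
Reduce the numerator: -3291 ≡ 6002 (mod 9293), so (-3291|9293) = (6002|9293).
Factor out 2: 6002 = 2·3001. Since 9293 ≡ 5 (mod 8), (2|9293) = -1. Now have -(3001|9293).
3001 ≡ 1 (mod 4), so quadratic reciprocity gives (3001|9293) = (9293|3001). Reduce: 9293 ≡ 290 (mod 3001). Now have -(290|3001).
Factor out 2: 290 = 2·145. Since 3001 ≡ 1 (mod 8), (2|3001) = +1. Now have -(145|3001).
145 ≡ 1 (mod 4), so quadratic reciprocity gives (145|3001) = (3001|145). Reduce: 3001 ≡ 101 (mod 145). Now have -(101|145).
101 ≡ 1 (mod 4), so quadratic reciprocity gives (101|145) = (145|101). Reduce: 145 ≡ 44 (mod 101). Now have -(44|101).
Factor out 2: 44 = 2^2·11. Since 101 ≡ 5 (mod 8), (2|101) = -1, and (2|101)^2 = +1. Now have -(11|101).
101 ≡ 1 (mod 4), so quadratic reciprocity gives (11|101) = (101|11). Reduce: 101 ≡ 2 (mod 11). Now have -(2|11).
Factor out 2: 2 = 2. Since 11 ≡ 3 (mod 8), (2|11) = -1. Now have (1|11).
(1|11) = 1. Collecting the sign factors: 1.
Second factor (7082|9293):
Factor out 2: 7082 = 2·3541. Since 9293 ≡ 5 (mod 8), (2|9293) = -1. Now have -(3541|9293).
3541 ≡ 1 (mod 4), so quadratic reciprocity gives (3541|9293) = (9293|3541). Reduce: 9293 ≡ 2211 (mod 3541). Now have -(2211|3541).
3541 ≡ 1 (mod 4), so quadratic reciprocity gives (2211|3541) = (3541|2211). Reduce: 3541 ≡ 1330 (mod 2211). Now have -(1330|2211).
Factor out 2: 1330 = 2·665. Since 2211 ≡ 3 (mod 8), (2|2211) = -1. Now have (665|2211).
665 ≡ 1 (mod 4), so quadratic reciprocity gives (665|2211) = (2211|665). Reduce: 2211 ≡ 216 (mod 665). Now have (216|665).
Factor out 2: 216 = 2^3·27. Since 665 ≡ 1 (mod 8), (2|665) = +1, and (2|665)^3 = +1. Now have (27|665).
665 ≡ 1 (mod 4), so quadratic reciprocity gives (27|665) = (665|27). Reduce: 665 ≡ 17 (mod 27). Now have (17|27).
17 ≡ 1 (mod 4), so quadratic reciprocity gives (17|27) = (27|17). Reduce: 27 ≡ 10 (mod 17). Now have (10|17).
Factor out 2: 10 = 2·5. Since 17 ≡ 1 (mod 8), (2|17) = +1. Now have (5|17).
5 ≡ 1 (mod 4), so quadratic reciprocity gives (5|17) = (17|5). Reduce: 17 ≡ 2 (mod 5). Now have (2|5).
Factor out 2: 2 = 2. Since 5 ≡ 5 (mod 8), (2|5) = -1. Now have -(1|5).
(1|5) = 1. Collecting the sign factors: -1.
Product: (1)·(-1) = -1.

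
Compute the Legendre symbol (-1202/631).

Reduce the numerator: -1202 ≡ 60 (mod 631), so (-1202/631) = (60/631).
Factor out 2: 60 = 2^2·15. Since 631 ≡ 7 (mod 8), (2/631) = +1, and (2/631)^2 = +1. Now have (15/631).
Both 15 ≡ 3 and 631 ≡ 3 (mod 4), so reciprocity gives (15/631) = -(631/15). Reduce: 631 ≡ 1 (mod 15). Now have -(1/15).
(1/15) = 1. Collecting the sign factors: -1.

-1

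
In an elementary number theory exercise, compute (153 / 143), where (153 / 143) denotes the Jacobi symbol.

Reduce the numerator: 153 ≡ 10 (mod 143), so (153 / 143) = (10 / 143).
Factor out 2: 10 = 2·5. Since 143 ≡ 7 (mod 8), (2 / 143) = +1. Now have (5 / 143).
5 ≡ 1 (mod 4), so quadratic reciprocity gives (5 / 143) = (143 / 5). Reduce: 143 ≡ 3 (mod 5). Now have (3 / 5).
5 ≡ 1 (mod 4), so quadratic reciprocity gives (3 / 5) = (5 / 3). Reduce: 5 ≡ 2 (mod 3). Now have (2 / 3).
Factor out 2: 2 = 2. Since 3 ≡ 3 (mod 8), (2 / 3) = -1. Now have -(1 / 3).
(1 / 3) = 1. Collecting the sign factors: -1.

-1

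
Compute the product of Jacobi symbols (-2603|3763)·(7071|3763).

By multiplicativity, (-2603·7071|3763) = (-2603|3763)·(7071|3763).
First factor (-2603|3763):
(-2603|3763)
  = (1160|3763)    [-2603 ≡ 1160 mod 3763]
  = -(145|3763)    [3763 ≡ 3 mod 8 ⇒ (2|3763)^3 = -1]
  = -(3763|145)    [QR: 145 ≡ 1 mod 4, sign kept]
  = -(138|145)    [3763 ≡ 138 mod 145]
  = -(69|145)    [145 ≡ 1 mod 8 ⇒ (2|145) = +1]
  = -(145|69)    [QR: 69 ≡ 1 mod 4, sign kept]
  = -(7|69)    [145 ≡ 7 mod 69]
  = -(69|7)    [QR: 69 ≡ 1 mod 4, sign kept]
  = -(6|7)    [69 ≡ 6 mod 7]
  = -(3|7)    [7 ≡ 7 mod 8 ⇒ (2|7) = +1]
  = (7|3)    [QR: both ≡ 3 mod 4, sign flips]
  = (1|3)    [7 ≡ 1 mod 3]
  = 1    [(1|3) = 1]
Second factor (7071|3763):
(7071|3763)
  = (3308|3763)    [7071 ≡ 3308 mod 3763]
  = (827|3763)    [3763 ≡ 3 mod 8 ⇒ (2|3763)^2 = +1]
  = -(3763|827)    [QR: both ≡ 3 mod 4, sign flips]
  = -(455|827)    [3763 ≡ 455 mod 827]
  = (827|455)    [QR: both ≡ 3 mod 4, sign flips]
  = (372|455)    [827 ≡ 372 mod 455]
  = (93|455)    [455 ≡ 7 mod 8 ⇒ (2|455)^2 = +1]
  = (455|93)    [QR: 93 ≡ 1 mod 4, sign kept]
  = (83|93)    [455 ≡ 83 mod 93]
  = (93|83)    [QR: 93 ≡ 1 mod 4, sign kept]
  = (10|83)    [93 ≡ 10 mod 83]
  = -(5|83)    [83 ≡ 3 mod 8 ⇒ (2|83) = -1]
  = -(83|5)    [QR: 5 ≡ 1 mod 4, sign kept]
  = -(3|5)    [83 ≡ 3 mod 5]
  = -(5|3)    [QR: 5 ≡ 1 mod 4, sign kept]
  = -(2|3)    [5 ≡ 2 mod 3]
  = (1|3)    [3 ≡ 3 mod 8 ⇒ (2|3) = -1]
  = 1    [(1|3) = 1]
Product: (1)·(1) = 1.

1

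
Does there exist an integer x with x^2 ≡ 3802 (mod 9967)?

(3802/9967)
  = (1901/9967)    [9967 ≡ 7 mod 8 ⇒ (2/9967) = +1]
  = (9967/1901)    [QR: 1901 ≡ 1 mod 4, sign kept]
  = (462/1901)    [9967 ≡ 462 mod 1901]
  = -(231/1901)    [1901 ≡ 5 mod 8 ⇒ (2/1901) = -1]
  = -(1901/231)    [QR: 1901 ≡ 1 mod 4, sign kept]
  = -(53/231)    [1901 ≡ 53 mod 231]
  = -(231/53)    [QR: 53 ≡ 1 mod 4, sign kept]
  = -(19/53)    [231 ≡ 19 mod 53]
  = -(53/19)    [QR: 53 ≡ 1 mod 4, sign kept]
  = -(15/19)    [53 ≡ 15 mod 19]
  = (19/15)    [QR: both ≡ 3 mod 4, sign flips]
  = (4/15)    [19 ≡ 4 mod 15]
  = (1/15)    [15 ≡ 7 mod 8 ⇒ (2/15)^2 = +1]
  = 1    [(1/15) = 1]
The Legendre symbol is 1, so x^2 ≡ 3802 (mod 9967) has solution.

yes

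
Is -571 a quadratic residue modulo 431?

Pull out -1: (-571/431) = (-1/431)·(571/431). Since 431 ≡ 3 (mod 4), (-1/431) = -1. Now have -(571/431).
Reduce the numerator: 571 ≡ 140 (mod 431), so (571/431) = (140/431).
Factor out 2: 140 = 2^2·35. Since 431 ≡ 7 (mod 8), (2/431) = +1, and (2/431)^2 = +1. Now have -(35/431).
Both 35 ≡ 3 and 431 ≡ 3 (mod 4), so reciprocity gives (35/431) = -(431/35). Reduce: 431 ≡ 11 (mod 35). Now have (11/35).
Both 11 ≡ 3 and 35 ≡ 3 (mod 4), so reciprocity gives (11/35) = -(35/11). Reduce: 35 ≡ 2 (mod 11). Now have -(2/11).
Factor out 2: 2 = 2. Since 11 ≡ 3 (mod 8), (2/11) = -1. Now have (1/11).
(1/11) = 1. Collecting the sign factors: 1.
(-571/431) = 1, and 431 is prime, so -571 is a quadratic residue mod 431.

yes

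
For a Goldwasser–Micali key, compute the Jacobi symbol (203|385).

(203|385)
  = (385|203)    [QR: 385 ≡ 1 mod 4, sign kept]
  = (182|203)    [385 ≡ 182 mod 203]
  = -(91|203)    [203 ≡ 3 mod 8 ⇒ (2|203) = -1]
  = (203|91)    [QR: both ≡ 3 mod 4, sign flips]
  = (21|91)    [203 ≡ 21 mod 91]
  = (91|21)    [QR: 21 ≡ 1 mod 4, sign kept]
  = (7|21)    [91 ≡ 7 mod 21]
  = (21|7)    [QR: 21 ≡ 1 mod 4, sign kept]
  = (0|7)    [21 ≡ 0 mod 7]
  = 0    [numerator 0, gcd > 1]

0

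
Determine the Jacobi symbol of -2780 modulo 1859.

(-2780/1859)
  = -(2780/1859)    [1859 ≡ 3 mod 4 ⇒ (-1/1859) = -1]
  = -(921/1859)    [2780 ≡ 921 mod 1859]
  = -(1859/921)    [QR: 921 ≡ 1 mod 4, sign kept]
  = -(17/921)    [1859 ≡ 17 mod 921]
  = -(921/17)    [QR: 17 ≡ 1 mod 4, sign kept]
  = -(3/17)    [921 ≡ 3 mod 17]
  = -(17/3)    [QR: 17 ≡ 1 mod 4, sign kept]
  = -(2/3)    [17 ≡ 2 mod 3]
  = (1/3)    [3 ≡ 3 mod 8 ⇒ (2/3) = -1]
  = 1    [(1/3) = 1]

1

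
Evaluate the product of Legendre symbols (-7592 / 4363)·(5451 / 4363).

-1

By multiplicativity, (-7592·5451 / 4363) = (-7592 / 4363)·(5451 / 4363).
First factor (-7592 / 4363):
Reduce the numerator: -7592 ≡ 1134 (mod 4363), so (-7592 / 4363) = (1134 / 4363).
Factor out 2: 1134 = 2·567. Since 4363 ≡ 3 (mod 8), (2 / 4363) = -1. Now have -(567 / 4363).
Both 567 ≡ 3 and 4363 ≡ 3 (mod 4), so reciprocity gives (567 / 4363) = -(4363 / 567). Reduce: 4363 ≡ 394 (mod 567). Now have (394 / 567).
Factor out 2: 394 = 2·197. Since 567 ≡ 7 (mod 8), (2 / 567) = +1. Now have (197 / 567).
197 ≡ 1 (mod 4), so quadratic reciprocity gives (197 / 567) = (567 / 197). Reduce: 567 ≡ 173 (mod 197). Now have (173 / 197).
173 ≡ 1 (mod 4), so quadratic reciprocity gives (173 / 197) = (197 / 173). Reduce: 197 ≡ 24 (mod 173). Now have (24 / 173).
Factor out 2: 24 = 2^3·3. Since 173 ≡ 5 (mod 8), (2 / 173) = -1, and (2 / 173)^3 = -1. Now have -(3 / 173).
173 ≡ 1 (mod 4), so quadratic reciprocity gives (3 / 173) = (173 / 3). Reduce: 173 ≡ 2 (mod 3). Now have -(2 / 3).
Factor out 2: 2 = 2. Since 3 ≡ 3 (mod 8), (2 / 3) = -1. Now have (1 / 3).
(1 / 3) = 1. Collecting the sign factors: 1.
Second factor (5451 / 4363):
Reduce the numerator: 5451 ≡ 1088 (mod 4363), so (5451 / 4363) = (1088 / 4363).
Factor out 2: 1088 = 2^6·17. Since 4363 ≡ 3 (mod 8), (2 / 4363) = -1, and (2 / 4363)^6 = +1. Now have (17 / 4363).
17 ≡ 1 (mod 4), so quadratic reciprocity gives (17 / 4363) = (4363 / 17). Reduce: 4363 ≡ 11 (mod 17). Now have (11 / 17).
17 ≡ 1 (mod 4), so quadratic reciprocity gives (11 / 17) = (17 / 11). Reduce: 17 ≡ 6 (mod 11). Now have (6 / 11).
Factor out 2: 6 = 2·3. Since 11 ≡ 3 (mod 8), (2 / 11) = -1. Now have -(3 / 11).
Both 3 ≡ 3 and 11 ≡ 3 (mod 4), so reciprocity gives (3 / 11) = -(11 / 3). Reduce: 11 ≡ 2 (mod 3). Now have (2 / 3).
Factor out 2: 2 = 2. Since 3 ≡ 3 (mod 8), (2 / 3) = -1. Now have -(1 / 3).
(1 / 3) = 1. Collecting the sign factors: -1.
Product: (1)·(-1) = -1.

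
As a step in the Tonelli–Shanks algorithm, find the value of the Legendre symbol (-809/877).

-1

Pull out -1: (-809/877) = (-1/877)·(809/877). Since 877 ≡ 1 (mod 4), (-1/877) = +1. Now have (809/877).
809 ≡ 1 (mod 4), so quadratic reciprocity gives (809/877) = (877/809). Reduce: 877 ≡ 68 (mod 809). Now have (68/809).
Factor out 2: 68 = 2^2·17. Since 809 ≡ 1 (mod 8), (2/809) = +1, and (2/809)^2 = +1. Now have (17/809).
17 ≡ 1 (mod 4), so quadratic reciprocity gives (17/809) = (809/17). Reduce: 809 ≡ 10 (mod 17). Now have (10/17).
Factor out 2: 10 = 2·5. Since 17 ≡ 1 (mod 8), (2/17) = +1. Now have (5/17).
5 ≡ 1 (mod 4), so quadratic reciprocity gives (5/17) = (17/5). Reduce: 17 ≡ 2 (mod 5). Now have (2/5).
Factor out 2: 2 = 2. Since 5 ≡ 5 (mod 8), (2/5) = -1. Now have -(1/5).
(1/5) = 1. Collecting the sign factors: -1.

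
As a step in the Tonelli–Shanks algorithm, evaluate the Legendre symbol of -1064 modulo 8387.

(-1064|8387)
  = -(1064|8387)    [8387 ≡ 3 mod 4 ⇒ (-1|8387) = -1]
  = (133|8387)    [8387 ≡ 3 mod 8 ⇒ (2|8387)^3 = -1]
  = (8387|133)    [QR: 133 ≡ 1 mod 4, sign kept]
  = (8|133)    [8387 ≡ 8 mod 133]
  = -(1|133)    [133 ≡ 5 mod 8 ⇒ (2|133)^3 = -1]
  = -1    [(1|133) = 1]

-1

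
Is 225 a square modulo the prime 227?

yes

(225/227)
  = (227/225)    [QR: 225 ≡ 1 mod 4, sign kept]
  = (2/225)    [227 ≡ 2 mod 225]
  = (1/225)    [225 ≡ 1 mod 8 ⇒ (2/225) = +1]
  = 1    [(1/225) = 1]
The Legendre symbol is 1, so x^2 ≡ 225 (mod 227) has solution.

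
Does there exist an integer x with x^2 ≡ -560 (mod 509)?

(-560/509)
  = (458/509)    [-560 ≡ 458 mod 509]
  = -(229/509)    [509 ≡ 5 mod 8 ⇒ (2/509) = -1]
  = -(509/229)    [QR: 229 ≡ 1 mod 4, sign kept]
  = -(51/229)    [509 ≡ 51 mod 229]
  = -(229/51)    [QR: 229 ≡ 1 mod 4, sign kept]
  = -(25/51)    [229 ≡ 25 mod 51]
  = -(51/25)    [QR: 25 ≡ 1 mod 4, sign kept]
  = -(1/25)    [51 ≡ 1 mod 25]
  = -1    [(1/25) = 1]
(-560/509) = -1, and 509 is prime, so -560 is not a quadratic residue mod 509.

no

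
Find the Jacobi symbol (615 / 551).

(615 / 551)
  = (64 / 551)    [615 ≡ 64 mod 551]
  = (1 / 551)    [551 ≡ 7 mod 8 ⇒ (2 / 551)^6 = +1]
  = 1    [(1 / 551) = 1]

1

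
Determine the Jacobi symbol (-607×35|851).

By multiplicativity, (-607·35|851) = (-607|851)·(35|851).
First factor (-607|851):
Reduce the numerator: -607 ≡ 244 (mod 851), so (-607|851) = (244|851).
Factor out 2: 244 = 2^2·61. Since 851 ≡ 3 (mod 8), (2|851) = -1, and (2|851)^2 = +1. Now have (61|851).
61 ≡ 1 (mod 4), so quadratic reciprocity gives (61|851) = (851|61). Reduce: 851 ≡ 58 (mod 61). Now have (58|61).
Factor out 2: 58 = 2·29. Since 61 ≡ 5 (mod 8), (2|61) = -1. Now have -(29|61).
29 ≡ 1 (mod 4), so quadratic reciprocity gives (29|61) = (61|29). Reduce: 61 ≡ 3 (mod 29). Now have -(3|29).
29 ≡ 1 (mod 4), so quadratic reciprocity gives (3|29) = (29|3). Reduce: 29 ≡ 2 (mod 3). Now have -(2|3).
Factor out 2: 2 = 2. Since 3 ≡ 3 (mod 8), (2|3) = -1. Now have (1|3).
(1|3) = 1. Collecting the sign factors: 1.
Second factor (35|851):
Both 35 ≡ 3 and 851 ≡ 3 (mod 4), so reciprocity gives (35|851) = -(851|35). Reduce: 851 ≡ 11 (mod 35). Now have -(11|35).
Both 11 ≡ 3 and 35 ≡ 3 (mod 4), so reciprocity gives (11|35) = -(35|11). Reduce: 35 ≡ 2 (mod 11). Now have (2|11).
Factor out 2: 2 = 2. Since 11 ≡ 3 (mod 8), (2|11) = -1. Now have -(1|11).
(1|11) = 1. Collecting the sign factors: -1.
Product: (1)·(-1) = -1.

-1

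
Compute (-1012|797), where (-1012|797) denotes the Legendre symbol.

Reduce the numerator: -1012 ≡ 582 (mod 797), so (-1012|797) = (582|797).
Factor out 2: 582 = 2·291. Since 797 ≡ 5 (mod 8), (2|797) = -1. Now have -(291|797).
797 ≡ 1 (mod 4), so quadratic reciprocity gives (291|797) = (797|291). Reduce: 797 ≡ 215 (mod 291). Now have -(215|291).
Both 215 ≡ 3 and 291 ≡ 3 (mod 4), so reciprocity gives (215|291) = -(291|215). Reduce: 291 ≡ 76 (mod 215). Now have (76|215).
Factor out 2: 76 = 2^2·19. Since 215 ≡ 7 (mod 8), (2|215) = +1, and (2|215)^2 = +1. Now have (19|215).
Both 19 ≡ 3 and 215 ≡ 3 (mod 4), so reciprocity gives (19|215) = -(215|19). Reduce: 215 ≡ 6 (mod 19). Now have -(6|19).
Factor out 2: 6 = 2·3. Since 19 ≡ 3 (mod 8), (2|19) = -1. Now have (3|19).
Both 3 ≡ 3 and 19 ≡ 3 (mod 4), so reciprocity gives (3|19) = -(19|3). Reduce: 19 ≡ 1 (mod 3). Now have -(1|3).
(1|3) = 1. Collecting the sign factors: -1.

-1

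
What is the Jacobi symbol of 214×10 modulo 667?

By multiplicativity, (214·10 / 667) = (214 / 667)·(10 / 667).
First factor (214 / 667):
Factor out 2: 214 = 2·107. Since 667 ≡ 3 (mod 8), (2 / 667) = -1. Now have -(107 / 667).
Both 107 ≡ 3 and 667 ≡ 3 (mod 4), so reciprocity gives (107 / 667) = -(667 / 107). Reduce: 667 ≡ 25 (mod 107). Now have (25 / 107).
25 ≡ 1 (mod 4), so quadratic reciprocity gives (25 / 107) = (107 / 25). Reduce: 107 ≡ 7 (mod 25). Now have (7 / 25).
25 ≡ 1 (mod 4), so quadratic reciprocity gives (7 / 25) = (25 / 7). Reduce: 25 ≡ 4 (mod 7). Now have (4 / 7).
Factor out 2: 4 = 2^2. Since 7 ≡ 7 (mod 8), (2 / 7) = +1, and (2 / 7)^2 = +1. Now have (1 / 7).
(1 / 7) = 1. Collecting the sign factors: 1.
Second factor (10 / 667):
Factor out 2: 10 = 2·5. Since 667 ≡ 3 (mod 8), (2 / 667) = -1. Now have -(5 / 667).
5 ≡ 1 (mod 4), so quadratic reciprocity gives (5 / 667) = (667 / 5). Reduce: 667 ≡ 2 (mod 5). Now have -(2 / 5).
Factor out 2: 2 = 2. Since 5 ≡ 5 (mod 8), (2 / 5) = -1. Now have (1 / 5).
(1 / 5) = 1. Collecting the sign factors: 1.
Product: (1)·(1) = 1.

1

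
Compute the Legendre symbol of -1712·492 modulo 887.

1

By multiplicativity, (-1712·492/887) = (-1712/887)·(492/887).
First factor (-1712/887):
Pull out -1: (-1712/887) = (-1/887)·(1712/887). Since 887 ≡ 3 (mod 4), (-1/887) = -1. Now have -(1712/887).
Reduce the numerator: 1712 ≡ 825 (mod 887), so (1712/887) = (825/887).
825 ≡ 1 (mod 4), so quadratic reciprocity gives (825/887) = (887/825). Reduce: 887 ≡ 62 (mod 825). Now have -(62/825).
Factor out 2: 62 = 2·31. Since 825 ≡ 1 (mod 8), (2/825) = +1. Now have -(31/825).
825 ≡ 1 (mod 4), so quadratic reciprocity gives (31/825) = (825/31). Reduce: 825 ≡ 19 (mod 31). Now have -(19/31).
Both 19 ≡ 3 and 31 ≡ 3 (mod 4), so reciprocity gives (19/31) = -(31/19). Reduce: 31 ≡ 12 (mod 19). Now have (12/19).
Factor out 2: 12 = 2^2·3. Since 19 ≡ 3 (mod 8), (2/19) = -1, and (2/19)^2 = +1. Now have (3/19).
Both 3 ≡ 3 and 19 ≡ 3 (mod 4), so reciprocity gives (3/19) = -(19/3). Reduce: 19 ≡ 1 (mod 3). Now have -(1/3).
(1/3) = 1. Collecting the sign factors: -1.
Second factor (492/887):
Factor out 2: 492 = 2^2·123. Since 887 ≡ 7 (mod 8), (2/887) = +1, and (2/887)^2 = +1. Now have (123/887).
Both 123 ≡ 3 and 887 ≡ 3 (mod 4), so reciprocity gives (123/887) = -(887/123). Reduce: 887 ≡ 26 (mod 123). Now have -(26/123).
Factor out 2: 26 = 2·13. Since 123 ≡ 3 (mod 8), (2/123) = -1. Now have (13/123).
13 ≡ 1 (mod 4), so quadratic reciprocity gives (13/123) = (123/13). Reduce: 123 ≡ 6 (mod 13). Now have (6/13).
Factor out 2: 6 = 2·3. Since 13 ≡ 5 (mod 8), (2/13) = -1. Now have -(3/13).
13 ≡ 1 (mod 4), so quadratic reciprocity gives (3/13) = (13/3). Reduce: 13 ≡ 1 (mod 3). Now have -(1/3).
(1/3) = 1. Collecting the sign factors: -1.
Product: (-1)·(-1) = 1.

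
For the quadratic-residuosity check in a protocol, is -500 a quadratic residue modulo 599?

no

Pull out -1: (-500/599) = (-1/599)·(500/599). Since 599 ≡ 3 (mod 4), (-1/599) = -1. Now have -(500/599).
Factor out 2: 500 = 2^2·125. Since 599 ≡ 7 (mod 8), (2/599) = +1, and (2/599)^2 = +1. Now have -(125/599).
125 ≡ 1 (mod 4), so quadratic reciprocity gives (125/599) = (599/125). Reduce: 599 ≡ 99 (mod 125). Now have -(99/125).
125 ≡ 1 (mod 4), so quadratic reciprocity gives (99/125) = (125/99). Reduce: 125 ≡ 26 (mod 99). Now have -(26/99).
Factor out 2: 26 = 2·13. Since 99 ≡ 3 (mod 8), (2/99) = -1. Now have (13/99).
13 ≡ 1 (mod 4), so quadratic reciprocity gives (13/99) = (99/13). Reduce: 99 ≡ 8 (mod 13). Now have (8/13).
Factor out 2: 8 = 2^3. Since 13 ≡ 5 (mod 8), (2/13) = -1, and (2/13)^3 = -1. Now have -(1/13).
(1/13) = 1. Collecting the sign factors: -1.
The Legendre symbol is -1, so x^2 ≡ -500 (mod 599) has no solution.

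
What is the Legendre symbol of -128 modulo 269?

Reduce the numerator: -128 ≡ 141 (mod 269), so (-128 / 269) = (141 / 269).
141 ≡ 1 (mod 4), so quadratic reciprocity gives (141 / 269) = (269 / 141). Reduce: 269 ≡ 128 (mod 141). Now have (128 / 141).
Factor out 2: 128 = 2^7. Since 141 ≡ 5 (mod 8), (2 / 141) = -1, and (2 / 141)^7 = -1. Now have -(1 / 141).
(1 / 141) = 1. Collecting the sign factors: -1.

-1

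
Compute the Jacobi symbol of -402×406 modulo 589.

-1

By multiplicativity, (-402·406/589) = (-402/589)·(406/589).
First factor (-402/589):
(-402/589)
  = (402/589)    [589 ≡ 1 mod 4 ⇒ (-1/589) = +1]
  = -(201/589)    [589 ≡ 5 mod 8 ⇒ (2/589) = -1]
  = -(589/201)    [QR: 201 ≡ 1 mod 4, sign kept]
  = -(187/201)    [589 ≡ 187 mod 201]
  = -(201/187)    [QR: 201 ≡ 1 mod 4, sign kept]
  = -(14/187)    [201 ≡ 14 mod 187]
  = (7/187)    [187 ≡ 3 mod 8 ⇒ (2/187) = -1]
  = -(187/7)    [QR: both ≡ 3 mod 4, sign flips]
  = -(5/7)    [187 ≡ 5 mod 7]
  = -(7/5)    [QR: 5 ≡ 1 mod 4, sign kept]
  = -(2/5)    [7 ≡ 2 mod 5]
  = (1/5)    [5 ≡ 5 mod 8 ⇒ (2/5) = -1]
  = 1    [(1/5) = 1]
Second factor (406/589):
(406/589)
  = -(203/589)    [589 ≡ 5 mod 8 ⇒ (2/589) = -1]
  = -(589/203)    [QR: 589 ≡ 1 mod 4, sign kept]
  = -(183/203)    [589 ≡ 183 mod 203]
  = (203/183)    [QR: both ≡ 3 mod 4, sign flips]
  = (20/183)    [203 ≡ 20 mod 183]
  = (5/183)    [183 ≡ 7 mod 8 ⇒ (2/183)^2 = +1]
  = (183/5)    [QR: 5 ≡ 1 mod 4, sign kept]
  = (3/5)    [183 ≡ 3 mod 5]
  = (5/3)    [QR: 5 ≡ 1 mod 4, sign kept]
  = (2/3)    [5 ≡ 2 mod 3]
  = -(1/3)    [3 ≡ 3 mod 8 ⇒ (2/3) = -1]
  = -1    [(1/3) = 1]
Product: (1)·(-1) = -1.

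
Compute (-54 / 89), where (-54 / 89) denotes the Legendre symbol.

Pull out -1: (-54 / 89) = (-1 / 89)·(54 / 89). Since 89 ≡ 1 (mod 4), (-1 / 89) = +1. Now have (54 / 89).
Factor out 2: 54 = 2·27. Since 89 ≡ 1 (mod 8), (2 / 89) = +1. Now have (27 / 89).
89 ≡ 1 (mod 4), so quadratic reciprocity gives (27 / 89) = (89 / 27). Reduce: 89 ≡ 8 (mod 27). Now have (8 / 27).
Factor out 2: 8 = 2^3. Since 27 ≡ 3 (mod 8), (2 / 27) = -1, and (2 / 27)^3 = -1. Now have -(1 / 27).
(1 / 27) = 1. Collecting the sign factors: -1.

-1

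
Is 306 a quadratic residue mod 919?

(306|919)
  = (153|919)    [919 ≡ 7 mod 8 ⇒ (2|919) = +1]
  = (919|153)    [QR: 153 ≡ 1 mod 4, sign kept]
  = (1|153)    [919 ≡ 1 mod 153]
  = 1    [(1|153) = 1]
The Legendre symbol is 1, so x^2 ≡ 306 (mod 919) has solution.

yes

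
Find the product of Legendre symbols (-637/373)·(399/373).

-1

By multiplicativity, (-637·399/373) = (-637/373)·(399/373).
First factor (-637/373):
Reduce the numerator: -637 ≡ 109 (mod 373), so (-637/373) = (109/373).
109 ≡ 1 (mod 4), so quadratic reciprocity gives (109/373) = (373/109). Reduce: 373 ≡ 46 (mod 109). Now have (46/109).
Factor out 2: 46 = 2·23. Since 109 ≡ 5 (mod 8), (2/109) = -1. Now have -(23/109).
109 ≡ 1 (mod 4), so quadratic reciprocity gives (23/109) = (109/23). Reduce: 109 ≡ 17 (mod 23). Now have -(17/23).
17 ≡ 1 (mod 4), so quadratic reciprocity gives (17/23) = (23/17). Reduce: 23 ≡ 6 (mod 17). Now have -(6/17).
Factor out 2: 6 = 2·3. Since 17 ≡ 1 (mod 8), (2/17) = +1. Now have -(3/17).
17 ≡ 1 (mod 4), so quadratic reciprocity gives (3/17) = (17/3). Reduce: 17 ≡ 2 (mod 3). Now have -(2/3).
Factor out 2: 2 = 2. Since 3 ≡ 3 (mod 8), (2/3) = -1. Now have (1/3).
(1/3) = 1. Collecting the sign factors: 1.
Second factor (399/373):
Reduce the numerator: 399 ≡ 26 (mod 373), so (399/373) = (26/373).
Factor out 2: 26 = 2·13. Since 373 ≡ 5 (mod 8), (2/373) = -1. Now have -(13/373).
13 ≡ 1 (mod 4), so quadratic reciprocity gives (13/373) = (373/13). Reduce: 373 ≡ 9 (mod 13). Now have -(9/13).
9 ≡ 1 (mod 4), so quadratic reciprocity gives (9/13) = (13/9). Reduce: 13 ≡ 4 (mod 9). Now have -(4/9).
Factor out 2: 4 = 2^2. Since 9 ≡ 1 (mod 8), (2/9) = +1, and (2/9)^2 = +1. Now have -(1/9).
(1/9) = 1. Collecting the sign factors: -1.
Product: (1)·(-1) = -1.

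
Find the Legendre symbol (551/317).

1

Reduce the numerator: 551 ≡ 234 (mod 317), so (551/317) = (234/317).
Factor out 2: 234 = 2·117. Since 317 ≡ 5 (mod 8), (2/317) = -1. Now have -(117/317).
117 ≡ 1 (mod 4), so quadratic reciprocity gives (117/317) = (317/117). Reduce: 317 ≡ 83 (mod 117). Now have -(83/117).
117 ≡ 1 (mod 4), so quadratic reciprocity gives (83/117) = (117/83). Reduce: 117 ≡ 34 (mod 83). Now have -(34/83).
Factor out 2: 34 = 2·17. Since 83 ≡ 3 (mod 8), (2/83) = -1. Now have (17/83).
17 ≡ 1 (mod 4), so quadratic reciprocity gives (17/83) = (83/17). Reduce: 83 ≡ 15 (mod 17). Now have (15/17).
17 ≡ 1 (mod 4), so quadratic reciprocity gives (15/17) = (17/15). Reduce: 17 ≡ 2 (mod 15). Now have (2/15).
Factor out 2: 2 = 2. Since 15 ≡ 7 (mod 8), (2/15) = +1. Now have (1/15).
(1/15) = 1. Collecting the sign factors: 1.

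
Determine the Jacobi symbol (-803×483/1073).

1

By multiplicativity, (-803·483/1073) = (-803/1073)·(483/1073).
First factor (-803/1073):
Pull out -1: (-803/1073) = (-1/1073)·(803/1073). Since 1073 ≡ 1 (mod 4), (-1/1073) = +1. Now have (803/1073).
1073 ≡ 1 (mod 4), so quadratic reciprocity gives (803/1073) = (1073/803). Reduce: 1073 ≡ 270 (mod 803). Now have (270/803).
Factor out 2: 270 = 2·135. Since 803 ≡ 3 (mod 8), (2/803) = -1. Now have -(135/803).
Both 135 ≡ 3 and 803 ≡ 3 (mod 4), so reciprocity gives (135/803) = -(803/135). Reduce: 803 ≡ 128 (mod 135). Now have (128/135).
Factor out 2: 128 = 2^7. Since 135 ≡ 7 (mod 8), (2/135) = +1, and (2/135)^7 = +1. Now have (1/135).
(1/135) = 1. Collecting the sign factors: 1.
Second factor (483/1073):
1073 ≡ 1 (mod 4), so quadratic reciprocity gives (483/1073) = (1073/483). Reduce: 1073 ≡ 107 (mod 483). Now have (107/483).
Both 107 ≡ 3 and 483 ≡ 3 (mod 4), so reciprocity gives (107/483) = -(483/107). Reduce: 483 ≡ 55 (mod 107). Now have -(55/107).
Both 55 ≡ 3 and 107 ≡ 3 (mod 4), so reciprocity gives (55/107) = -(107/55). Reduce: 107 ≡ 52 (mod 55). Now have (52/55).
Factor out 2: 52 = 2^2·13. Since 55 ≡ 7 (mod 8), (2/55) = +1, and (2/55)^2 = +1. Now have (13/55).
13 ≡ 1 (mod 4), so quadratic reciprocity gives (13/55) = (55/13). Reduce: 55 ≡ 3 (mod 13). Now have (3/13).
13 ≡ 1 (mod 4), so quadratic reciprocity gives (3/13) = (13/3). Reduce: 13 ≡ 1 (mod 3). Now have (1/3).
(1/3) = 1. Collecting the sign factors: 1.
Product: (1)·(1) = 1.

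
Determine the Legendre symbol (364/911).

(364/911)
  = (91/911)    [911 ≡ 7 mod 8 ⇒ (2/911)^2 = +1]
  = -(911/91)    [QR: both ≡ 3 mod 4, sign flips]
  = -(1/91)    [911 ≡ 1 mod 91]
  = -1    [(1/91) = 1]

-1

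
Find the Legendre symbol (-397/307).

-1

Reduce the numerator: -397 ≡ 217 (mod 307), so (-397/307) = (217/307).
217 ≡ 1 (mod 4), so quadratic reciprocity gives (217/307) = (307/217). Reduce: 307 ≡ 90 (mod 217). Now have (90/217).
Factor out 2: 90 = 2·45. Since 217 ≡ 1 (mod 8), (2/217) = +1. Now have (45/217).
45 ≡ 1 (mod 4), so quadratic reciprocity gives (45/217) = (217/45). Reduce: 217 ≡ 37 (mod 45). Now have (37/45).
37 ≡ 1 (mod 4), so quadratic reciprocity gives (37/45) = (45/37). Reduce: 45 ≡ 8 (mod 37). Now have (8/37).
Factor out 2: 8 = 2^3. Since 37 ≡ 5 (mod 8), (2/37) = -1, and (2/37)^3 = -1. Now have -(1/37).
(1/37) = 1. Collecting the sign factors: -1.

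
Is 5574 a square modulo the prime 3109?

Reduce the numerator: 5574 ≡ 2465 (mod 3109), so (5574|3109) = (2465|3109).
2465 ≡ 1 (mod 4), so quadratic reciprocity gives (2465|3109) = (3109|2465). Reduce: 3109 ≡ 644 (mod 2465). Now have (644|2465).
Factor out 2: 644 = 2^2·161. Since 2465 ≡ 1 (mod 8), (2|2465) = +1, and (2|2465)^2 = +1. Now have (161|2465).
161 ≡ 1 (mod 4), so quadratic reciprocity gives (161|2465) = (2465|161). Reduce: 2465 ≡ 50 (mod 161). Now have (50|161).
Factor out 2: 50 = 2·25. Since 161 ≡ 1 (mod 8), (2|161) = +1. Now have (25|161).
25 ≡ 1 (mod 4), so quadratic reciprocity gives (25|161) = (161|25). Reduce: 161 ≡ 11 (mod 25). Now have (11|25).
25 ≡ 1 (mod 4), so quadratic reciprocity gives (11|25) = (25|11). Reduce: 25 ≡ 3 (mod 11). Now have (3|11).
Both 3 ≡ 3 and 11 ≡ 3 (mod 4), so reciprocity gives (3|11) = -(11|3). Reduce: 11 ≡ 2 (mod 3). Now have -(2|3).
Factor out 2: 2 = 2. Since 3 ≡ 3 (mod 8), (2|3) = -1. Now have (1|3).
(1|3) = 1. Collecting the sign factors: 1.
The Legendre symbol is 1, so x^2 ≡ 5574 (mod 3109) has solution.

yes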